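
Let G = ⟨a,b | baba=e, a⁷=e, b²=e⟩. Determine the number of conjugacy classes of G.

The conjugacy classes (representative and size) are:
  [e] (size 1), [a⁶] (size 2), [a⁵] (size 2), [a⁴] (size 2), [ab] (size 7).
Class equation: 1 + 2 + 2 + 2 + 7 = 14 = |G|. So G has 5 conjugacy classes.

Answer: 5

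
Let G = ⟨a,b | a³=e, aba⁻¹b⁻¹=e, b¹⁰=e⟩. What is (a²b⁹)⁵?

Compute successive powers of (a²b⁹), reducing at each step:
  (a²b⁹)²: (a²b⁹) · a² = ab⁹;   (ab⁹) · b⁹ = ab⁸
  (a²b⁹)³: (ab⁸) · a² = b⁸;   (b⁸) · b⁹ = b⁷
  (a²b⁹)⁴: (b⁷) · a² = a²b⁷;   (a²b⁷) · b⁹ = a²b⁶
  (a²b⁹)⁵: (a²b⁶) · a² = ab⁶;   (ab⁶) · b⁹ = ab⁵

Answer: ab⁵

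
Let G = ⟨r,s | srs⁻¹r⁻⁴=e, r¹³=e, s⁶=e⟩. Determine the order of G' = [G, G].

G' = [G, G] is generated by all commutators. The generator-pair commutators are: [r, s] = r¹⁰.
The subgroup they normally generate is {e, r, r², r³, r⁴, r⁵, r⁶, r⁷, r⁸, r⁹, r¹⁰, r¹¹, r¹²}, of order 13.
Check: |G/G'| = 78/13 = 6 is the order of the abelianisation.

Answer: 13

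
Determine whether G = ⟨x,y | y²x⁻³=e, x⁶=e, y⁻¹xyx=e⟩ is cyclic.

Every cyclic group is abelian. But x·y = xy while y·x = x²y⁻¹, so x·y ≠ y·x and G is not abelian. Hence G is not cyclic.

Answer: No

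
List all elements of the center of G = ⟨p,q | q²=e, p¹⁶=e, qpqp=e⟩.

An element z ∈ Z(G) iff z commutes with every generator.
For example p⁸ is central: (p⁸)·p = p⁹ = p·(p⁸); (p⁸)·q = p⁸q = q·(p⁸).
Whereas p ∉ Z(G) since p·q = pq ≠ p¹⁵q = q·p.
Checking each of the 32 elements this way gives Z(G) = {e, p⁸}, of order 2.

Answer: {e, p⁸}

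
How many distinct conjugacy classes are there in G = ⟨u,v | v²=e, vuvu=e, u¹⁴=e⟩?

The conjugacy classes (representative and size) are:
  [e] (size 1), [u¹³] (size 2), [u²] (size 2), [u³] (size 2), [u¹⁰] (size 2), [u⁵] (size 2), [u⁸] (size 2), [u⁷] (size 1), [u⁶v] (size 7), [u⁹v] (size 7).
Class equation: 1 + 2 + 2 + 2 + 2 + 2 + 2 + 1 + 7 + 7 = 28 = |G|. So G has 10 conjugacy classes.

Answer: 10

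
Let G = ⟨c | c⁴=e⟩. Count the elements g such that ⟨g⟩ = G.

G is cyclic of order 4. An element generates G iff its order is 4, and a cyclic group of order 4 has exactly φ(4) = 2 such elements.

Answer: 2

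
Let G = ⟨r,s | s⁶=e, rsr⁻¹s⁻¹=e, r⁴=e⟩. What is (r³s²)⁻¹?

The order of (r³s²) is 12 (smallest k with (r³s²)ᵏ = e), so (r³s²)⁻¹ = (r³s²)¹¹ = rs⁴.
Check: (r³s²) · (rs⁴) → (r³s²) · r = s²;   (s²) · s⁴ = e, giving e as required.

Answer: rs⁴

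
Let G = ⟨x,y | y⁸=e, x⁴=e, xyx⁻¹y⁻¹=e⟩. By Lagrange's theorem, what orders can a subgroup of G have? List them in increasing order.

|G| = 32 = 2⁵. By Lagrange's theorem the order of any subgroup divides 32; the divisors of 32 are 1, 2, 4, 8, 16, 32.

Answer: 1, 2, 4, 8, 16, 32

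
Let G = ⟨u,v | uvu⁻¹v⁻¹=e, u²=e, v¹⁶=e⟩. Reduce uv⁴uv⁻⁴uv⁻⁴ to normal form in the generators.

Multiply left to right, reducing at each step:
  u · v⁴ = uv⁴
  (uv⁴) · u = v⁴
  (v⁴) · v⁻⁴ = e
  e · u = u
  u · v⁻⁴ = uv¹²

Answer: uv¹²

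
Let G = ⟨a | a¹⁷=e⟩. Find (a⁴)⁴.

Compute successive powers of (a⁴), reducing at each step:
  (a⁴)²: (a⁴) · a⁴ = a⁸
  (a⁴)³: (a⁸) · a⁴ = a¹²
  (a⁴)⁴: (a¹²) · a⁴ = a¹⁶

Answer: a¹⁶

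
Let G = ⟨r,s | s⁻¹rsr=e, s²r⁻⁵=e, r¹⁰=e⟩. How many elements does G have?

Enumerate words in the generators, reducing via the relations: the distinct elements are
  {e, r, s, rs, r², r³, r⁴, r⁵, r⁶, r⁷, r⁸, r⁹, r²s, r³s, r⁴s, s⁻¹, rs⁻¹, r²s⁻¹, r³s⁻¹, r⁴s⁻¹}.
No further products give new elements, so |G| = 20.

Answer: 20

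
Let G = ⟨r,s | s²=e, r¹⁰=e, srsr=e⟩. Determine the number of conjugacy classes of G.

The conjugacy classes (representative and size) are:
  [e] (size 1), [r] (size 2), [r²] (size 2), [r³] (size 2), [r⁴] (size 2), [r⁵] (size 1), [r²s] (size 5), [r³s] (size 5).
Class equation: 1 + 2 + 2 + 2 + 2 + 1 + 5 + 5 = 20 = |G|. So G has 8 conjugacy classes.

Answer: 8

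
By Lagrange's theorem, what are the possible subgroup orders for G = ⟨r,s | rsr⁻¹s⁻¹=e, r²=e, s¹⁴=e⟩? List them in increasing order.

|G| = 28 = 2² · 7. By Lagrange's theorem the order of any subgroup divides 28; the divisors of 28 are 1, 2, 4, 7, 14, 28.

Answer: 1, 2, 4, 7, 14, 28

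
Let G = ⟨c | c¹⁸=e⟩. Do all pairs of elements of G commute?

G has a single generator, so G is cyclic and hence abelian.

Answer: Yes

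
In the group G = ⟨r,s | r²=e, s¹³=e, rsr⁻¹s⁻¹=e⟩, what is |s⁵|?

Compute successive powers until reaching e:
  (s⁵)¹ = s⁵, (s⁵)² = s¹⁰, (s⁵)³ = s², (s⁵)⁴ = s⁷, (s⁵)⁵ = s¹², (s⁵)⁶ = s⁴, (s⁵)⁷ = s⁹, (s⁵)⁸ = s, (s⁵)⁹ = s⁶, (s⁵)¹⁰ = s¹¹, (s⁵)¹¹ = s³, (s⁵)¹² = s⁸, (s⁵)¹³ = e.
The smallest positive k with (s⁵)ᵏ = e is 13.

Answer: 13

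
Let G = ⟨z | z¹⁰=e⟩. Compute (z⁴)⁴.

Compute successive powers of (z⁴), reducing at each step:
  (z⁴)²: (z⁴) · z⁴ = z⁸
  (z⁴)³: (z⁸) · z⁴ = z²
  (z⁴)⁴: (z²) · z⁴ = z⁶

Answer: z⁶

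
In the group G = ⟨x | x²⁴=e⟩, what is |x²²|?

Compute successive powers until reaching e:
  (x²²)¹ = x²², (x²²)² = x²⁰, (x²²)³ = x¹⁸, (x²²)⁴ = x¹⁶, (x²²)⁵ = x¹⁴, (x²²)⁶ = x¹², (x²²)⁷ = x¹⁰, (x²²)⁸ = x⁸, (x²²)⁹ = x⁶, (x²²)¹⁰ = x⁴, (x²²)¹¹ = x², (x²²)¹² = e.
The smallest positive k with (x²²)ᵏ = e is 12.

Answer: 12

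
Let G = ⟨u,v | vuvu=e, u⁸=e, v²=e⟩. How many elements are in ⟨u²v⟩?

|⟨u²v⟩| equals the order of u²v. Compute successive powers until reaching e:
  (u²v)¹ = u²v, (u²v)² = e.
The smallest positive k with (u²v)ᵏ = e is 2, so |⟨u²v⟩| = 2.

Answer: 2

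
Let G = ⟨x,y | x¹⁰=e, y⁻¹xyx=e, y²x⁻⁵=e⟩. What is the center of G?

An element z ∈ Z(G) iff z commutes with every generator.
For example x⁵ is central: (x⁵)·x = x⁶ = x·(x⁵); (x⁵)·y = y⁻¹ = y·(x⁵).
Whereas x ∉ Z(G) since x·y = xy ≠ x⁴y⁻¹ = y·x.
Checking each of the 20 elements this way gives Z(G) = {e, x⁵}, of order 2.

Answer: {e, x⁵}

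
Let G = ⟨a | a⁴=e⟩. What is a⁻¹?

The order of a is 4 (smallest k with aᵏ = e), so a⁻¹ = a³ = a³.
Check: a · (a³) → a · a³ = e, giving e as required.

Answer: a³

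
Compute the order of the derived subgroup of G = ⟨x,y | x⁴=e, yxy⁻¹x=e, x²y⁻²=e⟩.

G' = [G, G] is generated by all commutators. The generator-pair commutators are: [x, y] = x².
The subgroup they normally generate is {e, x²}, of order 2.
Check: |G/G'| = 8/2 = 4 is the order of the abelianisation.

Answer: 2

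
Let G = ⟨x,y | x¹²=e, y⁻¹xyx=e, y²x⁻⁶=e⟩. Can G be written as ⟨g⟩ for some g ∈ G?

Every cyclic group is abelian. But x·y = xy while y·x = x⁵y⁻¹, so x·y ≠ y·x and G is not abelian. Hence G is not cyclic.

Answer: No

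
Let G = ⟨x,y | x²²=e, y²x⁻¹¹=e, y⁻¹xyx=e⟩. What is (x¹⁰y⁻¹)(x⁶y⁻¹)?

Compute (x¹⁰y⁻¹) · (x⁶y⁻¹) by multiplying left to right and reducing via the relations at each step:
  (x¹⁰y⁻¹) · x⁶ = x⁴y⁻¹
  (x⁴y⁻¹) · y⁻¹ = x¹⁵

Answer: x¹⁵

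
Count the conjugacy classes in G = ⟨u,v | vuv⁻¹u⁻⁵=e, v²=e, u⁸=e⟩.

The conjugacy classes (representative and size) are:
  [e] (size 1), [u⁵] (size 2), [u²] (size 1), [u⁷] (size 2), [u⁴] (size 1), [u⁶] (size 1), [v] (size 2), [u⁵v] (size 2), [u²v] (size 2), [u³v] (size 2).
Class equation: 1 + 2 + 1 + 2 + 1 + 1 + 2 + 2 + 2 + 2 = 16 = |G|. So G has 10 conjugacy classes.

Answer: 10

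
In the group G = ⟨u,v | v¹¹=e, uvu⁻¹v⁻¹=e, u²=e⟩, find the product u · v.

Compute u · v by multiplying left to right and reducing via the relations at each step:
  u · v = uv

Answer: uv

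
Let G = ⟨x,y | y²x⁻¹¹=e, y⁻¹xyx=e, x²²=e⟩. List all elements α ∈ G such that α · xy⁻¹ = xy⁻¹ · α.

⟨xy⁻¹⟩ ⊆ C_G(xy⁻¹) since powers of xy⁻¹ commute with xy⁻¹; so |C_G(xy⁻¹)| ≥ |⟨xy⁻¹⟩| = 4.
By orbit–stabilizer, |C_G(xy⁻¹)| = |G| / |conj. class of xy⁻¹| = 44 / 11 = 4.
The 4 elements commuting with xy⁻¹ are {e, x¹¹, xy, xy⁻¹}.

Answer: {e, x¹¹, xy, xy⁻¹}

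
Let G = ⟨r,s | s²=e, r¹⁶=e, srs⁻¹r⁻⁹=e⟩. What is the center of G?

An element z ∈ Z(G) iff z commutes with every generator.
For example r² is central: (r²)·r = r³ = r·(r²); (r²)·s = r²s = s·(r²).
Whereas r ∉ Z(G) since r·s = rs ≠ r⁹s = s·r.
Checking each of the 32 elements this way gives Z(G) = {e, r², r⁴, r⁶, r⁸, r¹⁰, r¹², r¹⁴}, of order 8.

Answer: {e, r², r⁴, r⁶, r⁸, r¹⁰, r¹², r¹⁴}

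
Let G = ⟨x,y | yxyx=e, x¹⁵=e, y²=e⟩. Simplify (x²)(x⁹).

Compute (x²) · (x⁹) by multiplying left to right and reducing via the relations at each step:
  (x²) · x⁹ = x¹¹

Answer: x¹¹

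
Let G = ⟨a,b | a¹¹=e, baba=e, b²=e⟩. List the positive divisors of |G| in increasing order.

|G| = 22 = 2 · 11. By Lagrange's theorem the order of any subgroup divides 22; the divisors of 22 are 1, 2, 11, 22.

Answer: 1, 2, 11, 22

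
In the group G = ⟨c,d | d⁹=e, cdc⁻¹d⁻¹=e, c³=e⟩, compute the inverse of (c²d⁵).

The order of (c²d⁵) is 9 (smallest k with (c²d⁵)ᵏ = e), so (c²d⁵)⁻¹ = (c²d⁵)⁸ = cd⁴.
Check: (c²d⁵) · (cd⁴) → (c²d⁵) · c = d⁵;   (d⁵) · d⁴ = e, giving e as required.

Answer: cd⁴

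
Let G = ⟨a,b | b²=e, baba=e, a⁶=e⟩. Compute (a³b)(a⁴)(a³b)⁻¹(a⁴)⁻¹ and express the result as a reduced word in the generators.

[(a³b), (a⁴)] = (a³b)·(a⁴)·(a³b)⁻¹·(a⁴)⁻¹.
  (a³b) · (a⁴) = a⁵b
  (a⁵b) · (a³b) = a²
  (a²) · (a²) = a⁴

Answer: a⁴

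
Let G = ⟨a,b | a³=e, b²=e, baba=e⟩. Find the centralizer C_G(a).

⟨a⟩ ⊆ C_G(a) since powers of a commute with a; so |C_G(a)| ≥ |⟨a⟩| = 3.
By orbit–stabilizer, |C_G(a)| = |G| / |conj. class of a| = 6 / 2 = 3.
The 3 elements commuting with a are {e, a, a²}.

Answer: {e, a, a²}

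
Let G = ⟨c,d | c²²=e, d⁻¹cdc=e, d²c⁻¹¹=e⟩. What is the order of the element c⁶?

Compute successive powers until reaching e:
  (c⁶)¹ = c⁶, (c⁶)² = c¹², (c⁶)³ = c¹⁸, (c⁶)⁴ = c², (c⁶)⁵ = c⁸, (c⁶)⁶ = c¹⁴, (c⁶)⁷ = c²⁰, (c⁶)⁸ = c⁴, (c⁶)⁹ = c¹⁰, (c⁶)¹⁰ = c¹⁶, (c⁶)¹¹ = e.
The smallest positive k with (c⁶)ᵏ = e is 11.

Answer: 11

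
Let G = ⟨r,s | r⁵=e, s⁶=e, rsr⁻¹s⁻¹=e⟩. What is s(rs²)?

Compute s · (rs²) by multiplying left to right and reducing via the relations at each step:
  s · r = rs
  (rs) · s² = rs³

Answer: rs³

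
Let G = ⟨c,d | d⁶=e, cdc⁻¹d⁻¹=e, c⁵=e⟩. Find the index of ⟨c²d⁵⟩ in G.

First find ord(c²d⁵) by computing successive powers:
  (c²d⁵)¹ = c²d⁵, (c²d⁵)² = c⁴d⁴, (c²d⁵)³ = cd³, (c²d⁵)⁴ = c³d², (c²d⁵)⁵ = d, (c²d⁵)⁶ = c², (c²d⁵)⁷ = c⁴d⁵, (c²d⁵)⁸ = cd⁴, (c²d⁵)⁹ = c³d³, (c²d⁵)¹⁰ = d², (c²d⁵)¹¹ = c²d, (c²d⁵)¹² = c⁴, (c²d⁵)¹³ = cd⁵, (c²d⁵)¹⁴ = c³d⁴, (c²d⁵)¹⁵ = d³, (c²d⁵)¹⁶ = c²d², (c²d⁵)¹⁷ = c⁴d, (c²d⁵)¹⁸ = c, (c²d⁵)¹⁹ = c³d⁵, (c²d⁵)²⁰ = d⁴, (c²d⁵)²¹ = c²d³, (c²d⁵)²² = c⁴d², (c²d⁵)²³ = cd, (c²d⁵)²⁴ = c³, (c²d⁵)²⁵ = d⁵, (c²d⁵)²⁶ = c²d⁴, (c²d⁵)²⁷ = c⁴d³, (c²d⁵)²⁸ = cd², (c²d⁵)²⁹ = c³d, (c²d⁵)³⁰ = e.
So |⟨c²d⁵⟩| = ord(c²d⁵) = 30. With |G| = 30, by Lagrange [G : ⟨c²d⁵⟩] = 30/30 = 1.

Answer: 1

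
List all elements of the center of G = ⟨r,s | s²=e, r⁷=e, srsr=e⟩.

An element z ∈ Z(G) iff z commutes with every generator.
For example e is central: e·r = r = r·e; e·s = s = s·e.
Whereas r ∉ Z(G) since r·s = rs ≠ r⁶s = s·r.
Checking each of the 14 elements this way gives Z(G) = {e}, of order 1.

Answer: {e}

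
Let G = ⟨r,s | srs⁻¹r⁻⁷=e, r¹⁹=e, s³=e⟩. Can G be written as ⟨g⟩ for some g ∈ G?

Every cyclic group is abelian. But r·s = rs while s·r = r⁷s, so r·s ≠ s·r and G is not abelian. Hence G is not cyclic.

Answer: No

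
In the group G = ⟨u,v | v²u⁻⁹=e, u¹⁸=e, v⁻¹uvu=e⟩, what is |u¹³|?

Compute successive powers until reaching e:
  (u¹³)¹ = u¹³, (u¹³)² = u⁸, (u¹³)³ = u³, (u¹³)⁴ = u¹⁶, (u¹³)⁵ = u¹¹, (u¹³)⁶ = u⁶, (u¹³)⁷ = u, (u¹³)⁸ = u¹⁴, (u¹³)⁹ = u⁹, (u¹³)¹⁰ = u⁴, (u¹³)¹¹ = u¹⁷, (u¹³)¹² = u¹², (u¹³)¹³ = u⁷, (u¹³)¹⁴ = u², (u¹³)¹⁵ = u¹⁵, (u¹³)¹⁶ = u¹⁰, (u¹³)¹⁷ = u⁵, (u¹³)¹⁸ = e.
The smallest positive k with (u¹³)ᵏ = e is 18.

Answer: 18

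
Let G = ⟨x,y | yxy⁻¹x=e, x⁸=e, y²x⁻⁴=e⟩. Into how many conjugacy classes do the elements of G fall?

The conjugacy classes (representative and size) are:
  [e] (size 1), [x⁷] (size 2), [x²] (size 2), [x⁵] (size 2), [x⁴] (size 1), [x²y⁻¹] (size 4), [x³y] (size 4).
Class equation: 1 + 2 + 2 + 2 + 1 + 4 + 4 = 16 = |G|. So G has 7 conjugacy classes.

Answer: 7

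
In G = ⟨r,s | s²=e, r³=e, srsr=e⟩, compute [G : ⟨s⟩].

First find ord(s) by computing successive powers:
  s¹ = s, s² = e.
So |⟨s⟩| = ord(s) = 2. With |G| = 6, by Lagrange [G : ⟨s⟩] = 6/2 = 3.

Answer: 3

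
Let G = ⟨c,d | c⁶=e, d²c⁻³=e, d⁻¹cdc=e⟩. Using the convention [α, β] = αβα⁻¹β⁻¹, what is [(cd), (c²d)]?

[(cd), (c²d)] = (cd)·(c²d)·(cd)⁻¹·(c²d)⁻¹.
  (cd) · (c²d) = c²
  (c²) · (cd⁻¹) = d
  d · (c²d⁻¹) = c⁴

Answer: c⁴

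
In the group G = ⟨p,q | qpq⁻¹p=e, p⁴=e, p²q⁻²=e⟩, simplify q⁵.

Compute successive powers of q, reducing at each step:
  q²: q · q = p²
  q³: (p²) · q = q⁻¹
  q⁴: (q⁻¹) · q = e
  q⁵: e · q = q

Answer: q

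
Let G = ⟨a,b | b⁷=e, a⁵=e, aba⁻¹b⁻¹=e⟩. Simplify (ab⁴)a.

Compute (ab⁴) · a by multiplying left to right and reducing via the relations at each step:
  (ab⁴) · a = a²b⁴

Answer: a²b⁴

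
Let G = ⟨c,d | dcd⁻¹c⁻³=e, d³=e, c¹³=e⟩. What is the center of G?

An element z ∈ Z(G) iff z commutes with every generator.
For example e is central: e·c = c = c·e; e·d = d = d·e.
Whereas c ∉ Z(G) since c·d = cd ≠ c³d = d·c.
Checking each of the 39 elements this way gives Z(G) = {e}, of order 1.

Answer: {e}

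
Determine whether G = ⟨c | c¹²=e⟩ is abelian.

G has a single generator, so G is cyclic and hence abelian.

Answer: Yes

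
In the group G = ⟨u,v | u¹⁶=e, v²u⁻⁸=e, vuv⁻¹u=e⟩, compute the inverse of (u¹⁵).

The order of (u¹⁵) is 16 (smallest k with (u¹⁵)ᵏ = e), so (u¹⁵)⁻¹ = (u¹⁵)¹⁵ = u.
Check: (u¹⁵) · u → (u¹⁵) · u = e, giving e as required.

Answer: u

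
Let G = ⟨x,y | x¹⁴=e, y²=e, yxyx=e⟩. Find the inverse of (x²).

The order of (x²) is 7 (smallest k with (x²)ᵏ = e), so (x²)⁻¹ = (x²)⁶ = x¹².
Check: (x²) · (x¹²) → (x²) · x¹² = e, giving e as required.

Answer: x¹²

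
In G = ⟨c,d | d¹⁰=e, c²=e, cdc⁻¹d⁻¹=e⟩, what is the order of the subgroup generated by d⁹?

|⟨d⁹⟩| equals the order of d⁹. Compute successive powers until reaching e:
  (d⁹)¹ = d⁹, (d⁹)² = d⁸, (d⁹)³ = d⁷, (d⁹)⁴ = d⁶, (d⁹)⁵ = d⁵, (d⁹)⁶ = d⁴, (d⁹)⁷ = d³, (d⁹)⁸ = d², (d⁹)⁹ = d, (d⁹)¹⁰ = e.
The smallest positive k with (d⁹)ᵏ = e is 10, so |⟨d⁹⟩| = 10.

Answer: 10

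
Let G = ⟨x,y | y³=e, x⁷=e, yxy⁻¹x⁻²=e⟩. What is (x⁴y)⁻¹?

The order of (x⁴y) is 3 (smallest k with (x⁴y)ᵏ = e), so (x⁴y)⁻¹ = (x⁴y)² = x⁵y².
Check: (x⁴y) · (x⁵y²) → (x⁴y) · x⁵ = y;   y · y² = e, giving e as required.

Answer: x⁵y²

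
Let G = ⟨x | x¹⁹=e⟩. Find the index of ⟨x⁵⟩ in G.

First find ord(x⁵) by computing successive powers:
  (x⁵)¹ = x⁵, (x⁵)² = x¹⁰, (x⁵)³ = x¹⁵, (x⁵)⁴ = x, (x⁵)⁵ = x⁶, (x⁵)⁶ = x¹¹, (x⁵)⁷ = x¹⁶, (x⁵)⁸ = x², (x⁵)⁹ = x⁷, (x⁵)¹⁰ = x¹², (x⁵)¹¹ = x¹⁷, (x⁵)¹² = x³, (x⁵)¹³ = x⁸, (x⁵)¹⁴ = x¹³, (x⁵)¹⁵ = x¹⁸, (x⁵)¹⁶ = x⁴, (x⁵)¹⁷ = x⁹, (x⁵)¹⁸ = x¹⁴, (x⁵)¹⁹ = e.
So |⟨x⁵⟩| = ord(x⁵) = 19. With |G| = 19, by Lagrange [G : ⟨x⁵⟩] = 19/19 = 1.

Answer: 1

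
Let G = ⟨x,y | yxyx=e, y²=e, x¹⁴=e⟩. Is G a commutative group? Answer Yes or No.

x·y = xy but y·x = x¹³y, so x·y ≠ y·x and G is not abelian.

Answer: No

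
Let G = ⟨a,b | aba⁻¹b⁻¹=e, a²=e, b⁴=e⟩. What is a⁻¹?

The order of a is 2 (smallest k with aᵏ = e), so a⁻¹ = a¹ = a.
Check: a · a → a · a = e, giving e as required.

Answer: a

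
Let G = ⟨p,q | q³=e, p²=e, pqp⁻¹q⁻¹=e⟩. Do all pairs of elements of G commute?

Each pair of generators commutes: p·q = pq = q·p. Since the generators pairwise commute, every element of G commutes with every other, so G is abelian.

Answer: Yes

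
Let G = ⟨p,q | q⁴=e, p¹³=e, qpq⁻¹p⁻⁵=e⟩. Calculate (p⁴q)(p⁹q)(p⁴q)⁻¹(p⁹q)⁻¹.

[(p⁴q), (p⁹q)] = (p⁴q)·(p⁹q)·(p⁴q)⁻¹·(p⁹q)⁻¹.
  (p⁴q) · (p⁹q) = p¹⁰q²
  (p¹⁰q²) · (p⁷q³) = p³q
  (p³q) · (p⁶q³) = p⁷

Answer: p⁷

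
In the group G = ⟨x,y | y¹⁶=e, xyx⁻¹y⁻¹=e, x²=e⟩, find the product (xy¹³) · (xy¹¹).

Compute (xy¹³) · (xy¹¹) by multiplying left to right and reducing via the relations at each step:
  (xy¹³) · x = y¹³
  (y¹³) · y¹¹ = y⁸

Answer: y⁸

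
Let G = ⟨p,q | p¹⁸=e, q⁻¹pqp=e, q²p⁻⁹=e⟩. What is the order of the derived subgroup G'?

G' = [G, G] is generated by all commutators. The generator-pair commutators are: [p, q] = p².
The subgroup they normally generate is {e, p², p⁴, p⁶, p⁸, p¹⁰, p¹², p¹⁴, p¹⁶}, of order 9.
Check: |G/G'| = 36/9 = 4 is the order of the abelianisation.

Answer: 9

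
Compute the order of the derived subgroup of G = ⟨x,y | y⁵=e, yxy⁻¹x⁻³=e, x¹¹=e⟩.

G' = [G, G] is generated by all commutators. The generator-pair commutators are: [x, y] = x⁹.
The subgroup they normally generate is {e, x, x², x³, x⁴, x⁵, x⁶, x⁷, x⁸, x⁹, x¹⁰}, of order 11.
Check: |G/G'| = 55/11 = 5 is the order of the abelianisation.

Answer: 11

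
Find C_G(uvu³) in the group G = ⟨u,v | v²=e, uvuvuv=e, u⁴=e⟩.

⟨uvu³⟩ ⊆ C_G(uvu³) since powers of uvu³ commute with uvu³; so |C_G(uvu³)| ≥ |⟨uvu³⟩| = 2.
By orbit–stabilizer, |C_G(uvu³)| = |G| / |conj. class of uvu³| = 24 / 6 = 4.
The 4 elements commuting with uvu³ are {e, uvu³, u³vu, vu²v}.

Answer: {e, uvu³, u³vu, vu²v}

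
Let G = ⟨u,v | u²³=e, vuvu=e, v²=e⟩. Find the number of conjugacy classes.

The conjugacy classes (representative and size) are:
  [e] (size 1), [u] (size 2), [u²¹] (size 2), [u²⁰] (size 2), [u⁴] (size 2), [u¹⁸] (size 2), [u⁶] (size 2), [u¹⁶] (size 2), [u⁸] (size 2), [u⁹] (size 2), [u¹⁰] (size 2), [u¹²] (size 2), [u¹⁸v] (size 23).
Class equation: 1 + 2 + 2 + 2 + 2 + 2 + 2 + 2 + 2 + 2 + 2 + 2 + 23 = 46 = |G|. So G has 13 conjugacy classes.

Answer: 13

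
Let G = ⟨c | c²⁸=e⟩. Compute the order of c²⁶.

Compute successive powers until reaching e:
  (c²⁶)¹ = c²⁶, (c²⁶)² = c²⁴, (c²⁶)³ = c²², (c²⁶)⁴ = c²⁰, (c²⁶)⁵ = c¹⁸, (c²⁶)⁶ = c¹⁶, (c²⁶)⁷ = c¹⁴, (c²⁶)⁸ = c¹², (c²⁶)⁹ = c¹⁰, (c²⁶)¹⁰ = c⁸, (c²⁶)¹¹ = c⁶, (c²⁶)¹² = c⁴, (c²⁶)¹³ = c², (c²⁶)¹⁴ = e.
The smallest positive k with (c²⁶)ᵏ = e is 14.

Answer: 14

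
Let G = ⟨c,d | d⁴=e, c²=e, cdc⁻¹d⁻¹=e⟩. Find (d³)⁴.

Compute successive powers of (d³), reducing at each step:
  (d³)²: (d³) · d³ = d²
  (d³)³: (d²) · d³ = d
  (d³)⁴: d · d³ = e

Answer: e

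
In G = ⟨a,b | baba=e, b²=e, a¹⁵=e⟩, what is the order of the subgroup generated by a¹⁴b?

|⟨a¹⁴b⟩| equals the order of a¹⁴b. Compute successive powers until reaching e:
  (a¹⁴b)¹ = a¹⁴b, (a¹⁴b)² = e.
The smallest positive k with (a¹⁴b)ᵏ = e is 2, so |⟨a¹⁴b⟩| = 2.

Answer: 2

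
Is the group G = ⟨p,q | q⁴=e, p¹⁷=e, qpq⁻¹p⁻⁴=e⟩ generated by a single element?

Every cyclic group is abelian. But p·q = pq while q·p = p⁴q, so p·q ≠ q·p and G is not abelian. Hence G is not cyclic.

Answer: No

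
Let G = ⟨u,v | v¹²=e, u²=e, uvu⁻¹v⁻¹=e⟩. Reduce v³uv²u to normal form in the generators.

Multiply left to right, reducing at each step:
  (v³) · u = uv³
  (uv³) · v² = uv⁵
  (uv⁵) · u = v⁵

Answer: v⁵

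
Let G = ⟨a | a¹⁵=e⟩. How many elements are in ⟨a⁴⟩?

|⟨a⁴⟩| equals the order of a⁴. Compute successive powers until reaching e:
  (a⁴)¹ = a⁴, (a⁴)² = a⁸, (a⁴)³ = a¹², (a⁴)⁴ = a, (a⁴)⁵ = a⁵, (a⁴)⁶ = a⁹, (a⁴)⁷ = a¹³, (a⁴)⁸ = a², (a⁴)⁹ = a⁶, (a⁴)¹⁰ = a¹⁰, (a⁴)¹¹ = a¹⁴, (a⁴)¹² = a³, (a⁴)¹³ = a⁷, (a⁴)¹⁴ = a¹¹, (a⁴)¹⁵ = e.
The smallest positive k with (a⁴)ᵏ = e is 15, so |⟨a⁴⟩| = 15.

Answer: 15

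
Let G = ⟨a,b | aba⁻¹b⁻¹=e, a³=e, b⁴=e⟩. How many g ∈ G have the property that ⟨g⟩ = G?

G is cyclic of order 12. An element generates G iff its order is 12, and a cyclic group of order 12 has exactly φ(12) = 4 such elements.

Answer: 4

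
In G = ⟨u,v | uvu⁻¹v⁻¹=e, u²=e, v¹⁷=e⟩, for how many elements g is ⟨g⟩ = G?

G is cyclic of order 34. An element generates G iff its order is 34, and a cyclic group of order 34 has exactly φ(34) = 16 such elements.

Answer: 16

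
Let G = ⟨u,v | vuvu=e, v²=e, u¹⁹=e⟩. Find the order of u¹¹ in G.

Compute successive powers until reaching e:
  (u¹¹)¹ = u¹¹, (u¹¹)² = u³, (u¹¹)³ = u¹⁴, (u¹¹)⁴ = u⁶, (u¹¹)⁵ = u¹⁷, (u¹¹)⁶ = u⁹, (u¹¹)⁷ = u, (u¹¹)⁸ = u¹², (u¹¹)⁹ = u⁴, (u¹¹)¹⁰ = u¹⁵, (u¹¹)¹¹ = u⁷, (u¹¹)¹² = u¹⁸, (u¹¹)¹³ = u¹⁰, (u¹¹)¹⁴ = u², (u¹¹)¹⁵ = u¹³, (u¹¹)¹⁶ = u⁵, (u¹¹)¹⁷ = u¹⁶, (u¹¹)¹⁸ = u⁸, (u¹¹)¹⁹ = e.
The smallest positive k with (u¹¹)ᵏ = e is 19.

Answer: 19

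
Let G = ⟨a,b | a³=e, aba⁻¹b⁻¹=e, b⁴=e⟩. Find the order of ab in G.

Compute successive powers until reaching e:
  (ab)¹ = ab, (ab)² = a²b², (ab)³ = b³, (ab)⁴ = a, (ab)⁵ = a²b, (ab)⁶ = b², (ab)⁷ = ab³, (ab)⁸ = a², (ab)⁹ = b, (ab)¹⁰ = ab², (ab)¹¹ = a²b³, (ab)¹² = e.
The smallest positive k with (ab)ᵏ = e is 12.

Answer: 12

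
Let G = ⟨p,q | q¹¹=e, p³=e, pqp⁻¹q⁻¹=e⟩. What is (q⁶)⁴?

Compute successive powers of (q⁶), reducing at each step:
  (q⁶)²: (q⁶) · q⁶ = q
  (q⁶)³: q · q⁶ = q⁷
  (q⁶)⁴: (q⁷) · q⁶ = q²

Answer: q²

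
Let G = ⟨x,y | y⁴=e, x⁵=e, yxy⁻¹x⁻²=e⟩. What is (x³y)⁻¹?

The order of (x³y) is 4 (smallest k with (x³y)ᵏ = e), so (x³y)⁻¹ = (x³y)³ = xy³.
Check: (x³y) · (xy³) → (x³y) · x = y;   y · y³ = e, giving e as required.

Answer: xy³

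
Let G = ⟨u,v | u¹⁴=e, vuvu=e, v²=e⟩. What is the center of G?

An element z ∈ Z(G) iff z commutes with every generator.
For example u⁷ is central: (u⁷)·u = u⁸ = u·(u⁷); (u⁷)·v = u⁷v = v·(u⁷).
Whereas u ∉ Z(G) since u·v = uv ≠ u¹³v = v·u.
Checking each of the 28 elements this way gives Z(G) = {e, u⁷}, of order 2.

Answer: {e, u⁷}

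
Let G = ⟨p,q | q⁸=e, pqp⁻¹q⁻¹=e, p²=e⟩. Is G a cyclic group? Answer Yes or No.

|G| = 16, but the maximum element order in G is 8 < 16. No single element generates all of G, so G is not cyclic.

Answer: No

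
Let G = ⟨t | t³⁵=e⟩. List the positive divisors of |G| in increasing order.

|G| = 35 = 5 · 7. By Lagrange's theorem the order of any subgroup divides 35; the divisors of 35 are 1, 5, 7, 35.

Answer: 1, 5, 7, 35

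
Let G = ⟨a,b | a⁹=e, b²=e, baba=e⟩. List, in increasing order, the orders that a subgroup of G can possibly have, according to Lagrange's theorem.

|G| = 18 = 2 · 3². By Lagrange's theorem the order of any subgroup divides 18; the divisors of 18 are 1, 2, 3, 6, 9, 18.

Answer: 1, 2, 3, 6, 9, 18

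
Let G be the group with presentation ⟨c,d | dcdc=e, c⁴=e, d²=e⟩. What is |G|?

Enumerate words in the generators, reducing via the relations: the distinct elements are
  {c, d, e, cd, c², c³, c²d, c³d}.
No further products give new elements, so |G| = 8.

Answer: 8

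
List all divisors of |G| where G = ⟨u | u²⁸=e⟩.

|G| = 28 = 2² · 7. By Lagrange's theorem the order of any subgroup divides 28; the divisors of 28 are 1, 2, 4, 7, 14, 28.

Answer: 1, 2, 4, 7, 14, 28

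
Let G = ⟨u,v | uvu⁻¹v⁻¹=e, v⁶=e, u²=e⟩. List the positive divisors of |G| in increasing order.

|G| = 12 = 2² · 3. By Lagrange's theorem the order of any subgroup divides 12; the divisors of 12 are 1, 2, 3, 4, 6, 12.

Answer: 1, 2, 3, 4, 6, 12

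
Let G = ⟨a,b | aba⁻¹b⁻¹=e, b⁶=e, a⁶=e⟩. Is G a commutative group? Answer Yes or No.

Each pair of generators commutes: a·b = ab = b·a. Since the generators pairwise commute, every element of G commutes with every other, so G is abelian.

Answer: Yes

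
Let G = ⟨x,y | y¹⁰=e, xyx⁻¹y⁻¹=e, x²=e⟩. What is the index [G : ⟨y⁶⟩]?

First find ord(y⁶) by computing successive powers:
  (y⁶)¹ = y⁶, (y⁶)² = y², (y⁶)³ = y⁸, (y⁶)⁴ = y⁴, (y⁶)⁵ = e.
So |⟨y⁶⟩| = ord(y⁶) = 5. With |G| = 20, by Lagrange [G : ⟨y⁶⟩] = 20/5 = 4.

Answer: 4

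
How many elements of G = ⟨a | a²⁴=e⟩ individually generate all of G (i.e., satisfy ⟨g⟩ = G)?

G is cyclic of order 24. An element generates G iff its order is 24, and a cyclic group of order 24 has exactly φ(24) = 8 such elements.

Answer: 8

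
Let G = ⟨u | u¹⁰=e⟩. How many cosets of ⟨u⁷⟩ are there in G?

First find ord(u⁷) by computing successive powers:
  (u⁷)¹ = u⁷, (u⁷)² = u⁴, (u⁷)³ = u, (u⁷)⁴ = u⁸, (u⁷)⁵ = u⁵, (u⁷)⁶ = u², (u⁷)⁷ = u⁹, (u⁷)⁸ = u⁶, (u⁷)⁹ = u³, (u⁷)¹⁰ = e.
So |⟨u⁷⟩| = ord(u⁷) = 10. With |G| = 10, by Lagrange [G : ⟨u⁷⟩] = 10/10 = 1.

Answer: 1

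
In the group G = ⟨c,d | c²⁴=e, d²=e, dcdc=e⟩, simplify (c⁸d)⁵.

Compute successive powers of (c⁸d), reducing at each step:
  (c⁸d)²: (c⁸d) · c⁸ = d;   d · d = e
  (c⁸d)³: e · c⁸ = c⁸;   (c⁸) · d = c⁸d
  (c⁸d)⁴: (c⁸d) · c⁸ = d;   d · d = e
  (c⁸d)⁵: e · c⁸ = c⁸;   (c⁸) · d = c⁸d

Answer: c⁸d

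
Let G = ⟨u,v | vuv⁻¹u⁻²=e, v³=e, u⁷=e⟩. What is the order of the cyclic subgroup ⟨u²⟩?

|⟨u²⟩| equals the order of u². Compute successive powers until reaching e:
  (u²)¹ = u², (u²)² = u⁴, (u²)³ = u⁶, (u²)⁴ = u, (u²)⁵ = u³, (u²)⁶ = u⁵, (u²)⁷ = e.
The smallest positive k with (u²)ᵏ = e is 7, so |⟨u²⟩| = 7.

Answer: 7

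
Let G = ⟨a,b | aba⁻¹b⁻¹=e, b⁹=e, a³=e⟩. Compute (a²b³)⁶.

Compute successive powers of (a²b³), reducing at each step:
  (a²b³)²: (a²b³) · a² = ab³;   (ab³) · b³ = ab⁶
  (a²b³)³: (ab⁶) · a² = b⁶;   (b⁶) · b³ = e
  (a²b³)⁴: e · a² = a²;   (a²) · b³ = a²b³
  (a²b³)⁵: (a²b³) · a² = ab³;   (ab³) · b³ = ab⁶
  (a²b³)⁶: (ab⁶) · a² = b⁶;   (b⁶) · b³ = e

Answer: e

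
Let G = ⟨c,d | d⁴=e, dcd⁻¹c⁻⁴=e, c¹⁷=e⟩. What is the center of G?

An element z ∈ Z(G) iff z commutes with every generator.
For example e is central: e·c = c = c·e; e·d = d = d·e.
Whereas c ∉ Z(G) since c·d = cd ≠ c⁴d = d·c.
Checking each of the 68 elements this way gives Z(G) = {e}, of order 1.

Answer: {e}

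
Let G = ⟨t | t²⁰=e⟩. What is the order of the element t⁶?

Compute successive powers until reaching e:
  (t⁶)¹ = t⁶, (t⁶)² = t¹², (t⁶)³ = t¹⁸, (t⁶)⁴ = t⁴, (t⁶)⁵ = t¹⁰, (t⁶)⁶ = t¹⁶, (t⁶)⁷ = t², (t⁶)⁸ = t⁸, (t⁶)⁹ = t¹⁴, (t⁶)¹⁰ = e.
The smallest positive k with (t⁶)ᵏ = e is 10.

Answer: 10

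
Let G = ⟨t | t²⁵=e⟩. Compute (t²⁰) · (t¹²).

Compute (t²⁰) · (t¹²) by multiplying left to right and reducing via the relations at each step:
  (t²⁰) · t¹² = t⁷

Answer: t⁷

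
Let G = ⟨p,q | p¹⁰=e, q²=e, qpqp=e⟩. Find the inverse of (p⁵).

The order of (p⁵) is 2 (smallest k with (p⁵)ᵏ = e), so (p⁵)⁻¹ = (p⁵)¹ = p⁵.
Check: (p⁵) · (p⁵) → (p⁵) · p⁵ = e, giving e as required.

Answer: p⁵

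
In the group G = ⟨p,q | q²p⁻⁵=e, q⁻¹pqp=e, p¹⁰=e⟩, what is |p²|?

Compute successive powers until reaching e:
  (p²)¹ = p², (p²)² = p⁴, (p²)³ = p⁶, (p²)⁴ = p⁸, (p²)⁵ = e.
The smallest positive k with (p²)ᵏ = e is 5.

Answer: 5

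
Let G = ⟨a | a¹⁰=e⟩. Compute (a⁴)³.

Compute successive powers of (a⁴), reducing at each step:
  (a⁴)²: (a⁴) · a⁴ = a⁸
  (a⁴)³: (a⁸) · a⁴ = a²

Answer: a²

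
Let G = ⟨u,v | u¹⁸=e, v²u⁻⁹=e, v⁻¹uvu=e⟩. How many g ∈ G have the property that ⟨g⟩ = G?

⟨g⟩ = G would require ord(g) = |G| = 36, but the maximum element order in G is 18 < 36. So G is not cyclic and no single element generates it: the count is 0.

Answer: 0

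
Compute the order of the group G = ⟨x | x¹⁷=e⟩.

G is generated by a single element, so G is cyclic. The relator gives x¹⁷ = e and no smaller power is forced to be e, so the 17 powers {e, x, x², x³, x⁴, x⁵, x⁶, x⁷, x⁸, x⁹, x¹², x¹³, x¹¹, x¹⁰, x¹⁴, x¹⁵, x¹⁶} are distinct. Hence |G| = 17.

Answer: 17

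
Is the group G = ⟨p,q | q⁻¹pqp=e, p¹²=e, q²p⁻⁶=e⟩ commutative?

p·q = pq but q·p = p⁵q⁻¹, so p·q ≠ q·p and G is not abelian.

Answer: No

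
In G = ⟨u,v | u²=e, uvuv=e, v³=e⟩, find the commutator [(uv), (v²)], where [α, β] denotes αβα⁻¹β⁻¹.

[(uv), (v²)] = (uv)·(v²)·(uv)⁻¹·(v²)⁻¹.
  (uv) · (v²) = u
  u · (uv) = v
  v · v = v²

Answer: v²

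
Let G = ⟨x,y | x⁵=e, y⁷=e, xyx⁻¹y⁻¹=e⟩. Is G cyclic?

|G| = 35. The element xy has order 35 (its powers give 35 distinct elements), so ⟨xy⟩ = G and G is cyclic.

Answer: Yes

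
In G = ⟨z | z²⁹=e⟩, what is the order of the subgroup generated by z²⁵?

|⟨z²⁵⟩| equals the order of z²⁵. Compute successive powers until reaching e:
  (z²⁵)¹ = z²⁵, (z²⁵)² = z²¹, (z²⁵)³ = z¹⁷, (z²⁵)⁴ = z¹³, (z²⁵)⁵ = z⁹, (z²⁵)⁶ = z⁵, (z²⁵)⁷ = z, (z²⁵)⁸ = z²⁶, (z²⁵)⁹ = z²², (z²⁵)¹⁰ = z¹⁸, (z²⁵)¹¹ = z¹⁴, (z²⁵)¹² = z¹⁰, (z²⁵)¹³ = z⁶, (z²⁵)¹⁴ = z², (z²⁵)¹⁵ = z²⁷, (z²⁵)¹⁶ = z²³, (z²⁵)¹⁷ = z¹⁹, (z²⁵)¹⁸ = z¹⁵, (z²⁵)¹⁹ = z¹¹, (z²⁵)²⁰ = z⁷, (z²⁵)²¹ = z³, (z²⁵)²² = z²⁸, (z²⁵)²³ = z²⁴, (z²⁵)²⁴ = z²⁰, (z²⁵)²⁵ = z¹⁶, (z²⁵)²⁶ = z¹², (z²⁵)²⁷ = z⁸, (z²⁵)²⁸ = z⁴, (z²⁵)²⁹ = e.
The smallest positive k with (z²⁵)ᵏ = e is 29, so |⟨z²⁵⟩| = 29.

Answer: 29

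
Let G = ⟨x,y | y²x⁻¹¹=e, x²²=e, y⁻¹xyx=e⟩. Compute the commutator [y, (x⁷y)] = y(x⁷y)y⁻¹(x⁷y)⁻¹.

[y, (x⁷y)] = y·(x⁷y)·y⁻¹·(x⁷y)⁻¹.
  y · (x⁷y) = x⁴
  (x⁴) · (y⁻¹) = x⁴y⁻¹
  (x⁴y⁻¹) · (x⁷y⁻¹) = x⁸

Answer: x⁸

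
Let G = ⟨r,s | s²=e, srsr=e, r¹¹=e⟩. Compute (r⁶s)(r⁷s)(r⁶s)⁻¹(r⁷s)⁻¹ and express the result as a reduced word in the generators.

[(r⁶s), (r⁷s)] = (r⁶s)·(r⁷s)·(r⁶s)⁻¹·(r⁷s)⁻¹.
  (r⁶s) · (r⁷s) = r¹⁰
  (r¹⁰) · (r⁶s) = r⁵s
  (r⁵s) · (r⁷s) = r⁹

Answer: r⁹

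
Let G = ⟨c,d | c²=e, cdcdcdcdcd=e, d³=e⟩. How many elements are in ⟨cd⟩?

|⟨cd⟩| equals the order of cd. Compute successive powers until reaching e:
  (cd)¹ = cd, (cd)² = cdcd, (cd)³ = d²cd²c, (cd)⁴ = d²c, (cd)⁵ = e.
The smallest positive k with (cd)ᵏ = e is 5, so |⟨cd⟩| = 5.

Answer: 5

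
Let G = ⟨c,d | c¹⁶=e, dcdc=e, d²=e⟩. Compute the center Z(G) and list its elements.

An element z ∈ Z(G) iff z commutes with every generator.
For example c⁸ is central: (c⁸)·c = c⁹ = c·(c⁸); (c⁸)·d = c⁸d = d·(c⁸).
Whereas c ∉ Z(G) since c·d = cd ≠ c¹⁵d = d·c.
Checking each of the 32 elements this way gives Z(G) = {e, c⁸}, of order 2.

Answer: {e, c⁸}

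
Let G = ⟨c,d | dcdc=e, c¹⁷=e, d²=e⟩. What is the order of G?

Enumerate words in the generators, reducing via the relations: the distinct elements are
  {c, d, e, cd, c², c³, c⁴, c⁵, c⁶, c⁷, c⁸, c⁹, c²d, c³d, c¹², c¹³, c¹¹, c¹⁰, c¹⁴, c¹⁵, c¹⁶, c⁴d, c⁵d, c⁶d, c⁷d, c⁸d, c⁹d, c¹²d, c¹³d, c¹¹d, c¹⁰d, c¹⁴d, c¹⁵d, c¹⁶d}.
No further products give new elements, so |G| = 34.

Answer: 34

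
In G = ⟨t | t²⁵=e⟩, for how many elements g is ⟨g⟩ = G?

G is cyclic of order 25. An element generates G iff its order is 25, and a cyclic group of order 25 has exactly φ(25) = 20 such elements.

Answer: 20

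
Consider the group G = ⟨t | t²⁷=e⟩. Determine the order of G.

G is generated by a single element, so G is cyclic. The relator gives t²⁷ = e and no smaller power is forced to be e, so the 27 powers {e, t, t², t³, t⁴, t⁵, t⁶, t⁷, t⁸, t⁹, t²², t²³, t²¹, t²⁰, t²⁴, t²⁵, t²⁶, t¹², t¹³, t¹¹, t¹⁰, t¹⁴, t¹⁵, t¹⁶, t¹⁷, t¹⁸, t¹⁹} are distinct. Hence |G| = 27.

Answer: 27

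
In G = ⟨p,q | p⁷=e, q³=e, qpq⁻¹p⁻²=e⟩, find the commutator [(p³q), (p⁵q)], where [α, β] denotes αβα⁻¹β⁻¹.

[(p³q), (p⁵q)] = (p³q)·(p⁵q)·(p³q)⁻¹·(p⁵q)⁻¹.
  (p³q) · (p⁵q) = p⁶q²
  (p⁶q²) · (p²q²) = q
  q · (pq²) = p²

Answer: p²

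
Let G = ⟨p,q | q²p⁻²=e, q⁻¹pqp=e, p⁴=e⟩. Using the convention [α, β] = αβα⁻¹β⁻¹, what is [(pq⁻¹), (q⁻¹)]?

[(pq⁻¹), (q⁻¹)] = (pq⁻¹)·(q⁻¹)·(pq⁻¹)⁻¹·(q⁻¹)⁻¹.
  (pq⁻¹) · (q⁻¹) = p³
  (p³) · (pq) = q
  q · q = p²

Answer: p²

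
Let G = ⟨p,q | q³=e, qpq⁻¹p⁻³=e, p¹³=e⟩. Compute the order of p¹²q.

Compute successive powers until reaching e:
  (p¹²q)¹ = p¹²q, (p¹²q)² = p⁹q², (p¹²q)³ = e.
The smallest positive k with (p¹²q)ᵏ = e is 3.

Answer: 3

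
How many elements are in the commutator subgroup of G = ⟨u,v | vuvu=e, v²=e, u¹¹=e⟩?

G' = [G, G] is generated by all commutators. The generator-pair commutators are: [u, v] = u².
The subgroup they normally generate is {e, u, u², u³, u⁴, u⁵, u⁶, u⁷, u⁸, u⁹, u¹⁰}, of order 11.
Check: |G/G'| = 22/11 = 2 is the order of the abelianisation.

Answer: 11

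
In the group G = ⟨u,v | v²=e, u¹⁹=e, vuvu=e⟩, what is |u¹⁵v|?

Compute successive powers until reaching e:
  (u¹⁵v)¹ = u¹⁵v, (u¹⁵v)² = e.
The smallest positive k with (u¹⁵v)ᵏ = e is 2.

Answer: 2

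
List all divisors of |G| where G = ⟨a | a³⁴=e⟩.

|G| = 34 = 2 · 17. By Lagrange's theorem the order of any subgroup divides 34; the divisors of 34 are 1, 2, 17, 34.

Answer: 1, 2, 17, 34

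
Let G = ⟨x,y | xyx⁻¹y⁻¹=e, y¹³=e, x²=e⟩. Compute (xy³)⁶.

Compute successive powers of (xy³), reducing at each step:
  (xy³)²: (xy³) · x = y³;   (y³) · y³ = y⁶
  (xy³)³: (y⁶) · x = xy⁶;   (xy⁶) · y³ = xy⁹
  (xy³)⁴: (xy⁹) · x = y⁹;   (y⁹) · y³ = y¹²
  (xy³)⁵: (y¹²) · x = xy¹²;   (xy¹²) · y³ = xy²
  (xy³)⁶: (xy²) · x = y²;   (y²) · y³ = y⁵

Answer: y⁵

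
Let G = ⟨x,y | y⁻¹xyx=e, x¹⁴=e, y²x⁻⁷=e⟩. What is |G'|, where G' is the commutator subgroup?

G' = [G, G] is generated by all commutators. The generator-pair commutators are: [x, y] = x².
The subgroup they normally generate is {e, x², x⁴, x⁶, x⁸, x¹⁰, x¹²}, of order 7.
Check: |G/G'| = 28/7 = 4 is the order of the abelianisation.

Answer: 7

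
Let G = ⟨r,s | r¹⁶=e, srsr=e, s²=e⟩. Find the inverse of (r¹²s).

The order of (r¹²s) is 2 (smallest k with (r¹²s)ᵏ = e), so (r¹²s)⁻¹ = (r¹²s)¹ = r¹²s.
Check: (r¹²s) · (r¹²s) → (r¹²s) · r¹² = s;   s · s = e, giving e as required.

Answer: r¹²s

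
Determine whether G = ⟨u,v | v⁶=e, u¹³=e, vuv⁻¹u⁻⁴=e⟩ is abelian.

u·v = uv but v·u = u⁴v, so u·v ≠ v·u and G is not abelian.

Answer: No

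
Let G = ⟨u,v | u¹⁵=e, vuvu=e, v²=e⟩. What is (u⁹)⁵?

Compute successive powers of (u⁹), reducing at each step:
  (u⁹)²: (u⁹) · u⁹ = u³
  (u⁹)³: (u³) · u⁹ = u¹²
  (u⁹)⁴: (u¹²) · u⁹ = u⁶
  (u⁹)⁵: (u⁶) · u⁹ = e

Answer: e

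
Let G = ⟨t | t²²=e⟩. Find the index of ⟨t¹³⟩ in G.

First find ord(t¹³) by computing successive powers:
  (t¹³)¹ = t¹³, (t¹³)² = t⁴, (t¹³)³ = t¹⁷, (t¹³)⁴ = t⁸, (t¹³)⁵ = t²¹, (t¹³)⁶ = t¹², (t¹³)⁷ = t³, (t¹³)⁸ = t¹⁶, (t¹³)⁹ = t⁷, (t¹³)¹⁰ = t²⁰, (t¹³)¹¹ = t¹¹, (t¹³)¹² = t², (t¹³)¹³ = t¹⁵, (t¹³)¹⁴ = t⁶, (t¹³)¹⁵ = t¹⁹, (t¹³)¹⁶ = t¹⁰, (t¹³)¹⁷ = t, (t¹³)¹⁸ = t¹⁴, (t¹³)¹⁹ = t⁵, (t¹³)²⁰ = t¹⁸, (t¹³)²¹ = t⁹, (t¹³)²² = e.
So |⟨t¹³⟩| = ord(t¹³) = 22. With |G| = 22, by Lagrange [G : ⟨t¹³⟩] = 22/22 = 1.

Answer: 1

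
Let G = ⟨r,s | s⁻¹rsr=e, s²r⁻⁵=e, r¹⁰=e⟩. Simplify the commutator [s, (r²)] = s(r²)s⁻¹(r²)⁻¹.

[s, (r²)] = s·(r²)·s⁻¹·(r²)⁻¹.
  s · (r²) = r³s⁻¹
  (r³s⁻¹) · (s⁻¹) = r⁸
  (r⁸) · (r⁸) = r⁶

Answer: r⁶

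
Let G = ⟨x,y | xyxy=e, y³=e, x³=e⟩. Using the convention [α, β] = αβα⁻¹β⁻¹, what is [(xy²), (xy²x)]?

[(xy²), (xy²x)] = (xy²)·(xy²x)·(xy²)⁻¹·(xy²x)⁻¹.
  (xy²) · (xy²x) = y
  y · (yx²) = xy
  (xy) · (xy²x) = x²y²

Answer: x²y²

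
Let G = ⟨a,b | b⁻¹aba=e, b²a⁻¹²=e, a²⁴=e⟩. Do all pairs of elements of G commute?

a·b = ab but b·a = a¹¹b⁻¹, so a·b ≠ b·a and G is not abelian.

Answer: No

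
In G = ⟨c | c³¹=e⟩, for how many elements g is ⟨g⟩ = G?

G is cyclic of order 31. An element generates G iff its order is 31, and a cyclic group of order 31 has exactly φ(31) = 30 such elements.

Answer: 30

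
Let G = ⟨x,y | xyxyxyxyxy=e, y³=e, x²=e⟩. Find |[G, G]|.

G' = [G, G] is generated by all commutators. The generator-pair commutators are: [x, y] = xyxy².
The subgroup they normally generate is {e, x, y, y², xy, xyx, xyxy, xyxyx, y²xy²x, y²xy², y²x, xy², yx, yxy, yxyx, xy²xy²x, xy²xy², xy²x, y²xy, y²xyx, y²xyxy, yxy²xy², yxy²x, yxy², xyxy², xy²xy, xy²xyx, xy²xyxy, xyxy²xy², xyxy²x, y²xy²xy, xyxy²xy, xyxy²xyx, xyxy²xyxy, y²xy²xyxy², y²xy²xyx, y²xy²xyxy, y²xyxy²xy², y²xyxy²x, y²xyxy², yxyxy², yxy²xy, yxy²xyx, yxy²xyxy, yxyxy²xy², yxyxy²x, yxyxy²xy, xy²xyxy²xy², xy²xyxy²x, xy²xyxy², y²xyxy²xy, y²xyxy²xyx, yxy²xyxy²x, yxy²xyxy², xy²xyxy²xy, xy²xyxy²xyx, xyxy²xyxy²x, xyxy²xyxy², xyxy²xyxy²xy, yxy²xyxy²xy}, of order 60.
Check: |G/G'| = 60/60 = 1 is the order of the abelianisation.

Answer: 60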